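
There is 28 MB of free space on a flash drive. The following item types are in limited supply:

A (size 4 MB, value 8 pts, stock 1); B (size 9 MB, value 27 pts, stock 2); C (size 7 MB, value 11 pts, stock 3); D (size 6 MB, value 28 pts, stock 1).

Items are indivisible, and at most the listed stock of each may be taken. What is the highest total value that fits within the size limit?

Best selections within size 28 and stock limits:
- 1×A + 2×B + 1×D: size 28, value 90
- 2×B + 1×D: size 24, value 82
- 1×A + 1×B + 1×C + 1×D: size 26, value 74
Best: 90 pts.

90 pts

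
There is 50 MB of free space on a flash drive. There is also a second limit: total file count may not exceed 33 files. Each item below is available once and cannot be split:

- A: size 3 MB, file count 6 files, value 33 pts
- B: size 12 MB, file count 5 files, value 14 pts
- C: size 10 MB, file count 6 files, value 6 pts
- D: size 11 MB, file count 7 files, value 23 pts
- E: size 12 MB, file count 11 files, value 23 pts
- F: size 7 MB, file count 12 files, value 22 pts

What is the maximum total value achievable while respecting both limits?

Feasible sets respecting both limits:
- A+B+D+E: size 38, file count 29, value 93
- A+B+D+F: size 33, file count 30, value 92
- A+C+D+E: size 36, file count 30, value 85
- A+C+D+F: size 31, file count 31, value 84
Best: 93 pts.

93 pts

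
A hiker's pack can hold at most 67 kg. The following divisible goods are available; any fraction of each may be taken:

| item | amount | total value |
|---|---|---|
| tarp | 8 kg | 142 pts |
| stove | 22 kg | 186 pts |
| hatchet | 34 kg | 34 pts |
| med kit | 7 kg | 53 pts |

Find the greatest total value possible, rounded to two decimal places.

Take in order of value per unit:
- tarp (142/8 per unit): all 8 → value 142, running total 142.00
- stove (186/22 per unit): all 22 → value 186, running total 328.00
- med kit (53/7 per unit): all 7 → value 53, running total 381.00
- hatchet (34/34 per unit): 30 of 34 → value 30×34/34 = 30.0000, running total 411.00
Total 411.00.

411.00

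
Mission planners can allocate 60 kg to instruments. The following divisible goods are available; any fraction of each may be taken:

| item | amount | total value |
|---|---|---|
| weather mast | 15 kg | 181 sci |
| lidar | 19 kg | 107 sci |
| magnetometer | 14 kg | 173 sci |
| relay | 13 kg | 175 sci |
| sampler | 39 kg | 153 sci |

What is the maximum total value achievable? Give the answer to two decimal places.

630.37

Take in order of value per unit:
- relay (175/13 per unit): all 13 → value 175, running total 175.00
- magnetometer (173/14 per unit): all 14 → value 173, running total 348.00
- weather mast (181/15 per unit): all 15 → value 181, running total 529.00
- lidar (107/19 per unit): 18 of 19 → value 18×107/19 = 101.3684, running total 630.37
Total 630.37.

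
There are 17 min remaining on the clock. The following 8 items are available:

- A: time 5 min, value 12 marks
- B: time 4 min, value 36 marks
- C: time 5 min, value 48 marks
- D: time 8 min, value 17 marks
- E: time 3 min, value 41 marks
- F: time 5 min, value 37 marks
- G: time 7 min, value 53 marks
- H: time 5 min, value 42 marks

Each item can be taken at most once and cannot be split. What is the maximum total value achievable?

Check high-value combinations within 17 min:
- B+C+E+H: time 4+5+3+5=17, value 36+48+41+42=167
- B+C+E+F: time 4+5+3+5=17, value 36+48+41+37=162
- B+E+F+H: time 4+3+5+5=17, value 36+41+37+42=156
- C+G+H: time 5+7+5=17, value 48+53+42=143
Best: 167 marks.

167 marks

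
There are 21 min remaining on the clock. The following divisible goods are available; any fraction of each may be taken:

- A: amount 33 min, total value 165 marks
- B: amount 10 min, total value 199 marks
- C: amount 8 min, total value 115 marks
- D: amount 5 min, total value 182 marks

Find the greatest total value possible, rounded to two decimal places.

Take in order of value per unit:
- D (182/5 per unit): all 5 → value 182, running total 182.00
- B (199/10 per unit): all 10 → value 199, running total 381.00
- C (115/8 per unit): 6 of 8 → value 6×115/8 = 86.2500, running total 467.25
Total 467.25.

467.25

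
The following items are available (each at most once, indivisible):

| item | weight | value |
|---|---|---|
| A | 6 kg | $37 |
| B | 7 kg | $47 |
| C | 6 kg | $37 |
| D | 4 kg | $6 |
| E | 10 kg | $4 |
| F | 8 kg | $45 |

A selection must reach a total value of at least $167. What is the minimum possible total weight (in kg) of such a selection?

31

Subsets with value ≥ 167, sorted by total weight:
- A+B+C+D+F: weight 31, value 172
- A+B+C+E+F: weight 37, value 170
- A+B+C+D+E+F: weight 41, value 176
Minimum weight: 31 kg.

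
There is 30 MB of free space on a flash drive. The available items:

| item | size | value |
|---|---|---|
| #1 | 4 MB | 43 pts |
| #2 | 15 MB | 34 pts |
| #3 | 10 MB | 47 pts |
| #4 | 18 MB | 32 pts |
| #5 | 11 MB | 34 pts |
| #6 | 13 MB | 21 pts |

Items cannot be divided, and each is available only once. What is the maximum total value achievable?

Check high-value combinations within 30 MB:
- #1+#3+#5: size 4+10+11=25, value 43+47+34=124
- #1+#2+#3: size 4+15+10=29, value 43+34+47=124
- #1+#3+#6: size 4+10+13=27, value 43+47+21=111
- #1+#2+#5: size 4+15+11=30, value 43+34+34=111
- #1+#5+#6: size 4+11+13=28, value 43+34+21=98
Best: 124 pts.

124 pts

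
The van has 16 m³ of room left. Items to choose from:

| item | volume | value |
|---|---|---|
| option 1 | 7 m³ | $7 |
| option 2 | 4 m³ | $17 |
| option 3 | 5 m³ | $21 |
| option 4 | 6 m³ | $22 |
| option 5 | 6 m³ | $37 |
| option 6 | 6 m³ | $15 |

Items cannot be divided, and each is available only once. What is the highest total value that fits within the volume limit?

This is a 0/1 knapsack; check combinations near the capacity.
- option 2+option 4+option 5: volume 4+6+6=16, value 17+22+37=76
- option 2+option 3+option 5: volume 4+5+6=15, value 17+21+37=75
- option 2+option 5+option 6: volume 4+6+6=16, value 17+37+15=69
- option 2+option 3+option 4: volume 4+5+6=15, value 17+21+22=60
Best: $76.

$76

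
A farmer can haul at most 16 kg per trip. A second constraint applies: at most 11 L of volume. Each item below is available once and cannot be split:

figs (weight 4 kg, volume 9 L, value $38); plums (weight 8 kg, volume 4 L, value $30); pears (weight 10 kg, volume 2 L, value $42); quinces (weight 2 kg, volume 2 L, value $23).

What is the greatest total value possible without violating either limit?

$80

Feasible sets respecting both limits:
- figs+pears: weight 14, volume 11, value 80
- pears+quinces: weight 12, volume 4, value 65
- figs+quinces: weight 6, volume 11, value 61
Best: $80.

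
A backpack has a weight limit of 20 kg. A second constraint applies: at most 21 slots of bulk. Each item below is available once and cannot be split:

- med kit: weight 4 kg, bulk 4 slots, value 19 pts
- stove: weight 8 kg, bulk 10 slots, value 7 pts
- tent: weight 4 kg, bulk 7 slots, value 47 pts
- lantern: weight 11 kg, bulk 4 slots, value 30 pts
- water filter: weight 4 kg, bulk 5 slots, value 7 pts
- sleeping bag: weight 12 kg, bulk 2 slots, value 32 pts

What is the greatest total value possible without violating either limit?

98 pts

Feasible sets respecting both limits:
- med kit+tent+sleeping bag: weight 20, bulk 13, value 98
- med kit+tent+lantern: weight 19, bulk 15, value 96
- tent+water filter+sleeping bag: weight 20, bulk 14, value 86
- tent+lantern+water filter: weight 19, bulk 16, value 84
Best: 98 pts.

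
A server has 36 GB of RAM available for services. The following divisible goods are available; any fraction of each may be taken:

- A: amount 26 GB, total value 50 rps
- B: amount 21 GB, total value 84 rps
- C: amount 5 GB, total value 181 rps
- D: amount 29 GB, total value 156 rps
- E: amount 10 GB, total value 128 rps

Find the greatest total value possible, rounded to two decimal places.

Take in order of value per unit:
- C (181/5 per unit): all 5 → value 181, running total 181.00
- E (128/10 per unit): all 10 → value 128, running total 309.00
- D (156/29 per unit): 21 of 29 → value 21×156/29 = 112.9655, running total 421.97
Total 421.97.

421.97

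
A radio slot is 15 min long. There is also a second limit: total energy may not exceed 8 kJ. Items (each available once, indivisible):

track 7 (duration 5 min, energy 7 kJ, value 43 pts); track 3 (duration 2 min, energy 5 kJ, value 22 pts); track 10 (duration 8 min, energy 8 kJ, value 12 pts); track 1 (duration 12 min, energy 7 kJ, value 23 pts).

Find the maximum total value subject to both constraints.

43 pts

Feasible sets respecting both limits:
- track 7: duration 5, energy 7, value 43
- track 1: duration 12, energy 7, value 23
- track 3: duration 2, energy 5, value 22
- track 10: duration 8, energy 8, value 12
Best: 43 pts.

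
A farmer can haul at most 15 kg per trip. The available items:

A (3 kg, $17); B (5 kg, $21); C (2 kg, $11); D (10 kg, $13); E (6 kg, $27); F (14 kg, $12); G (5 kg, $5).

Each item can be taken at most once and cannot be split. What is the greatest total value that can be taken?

Check high-value combinations within 15 kg:
- A+B+E: weight 3+5+6=14, value 17+21+27=65
- B+C+E: weight 5+2+6=13, value 21+11+27=59
- A+C+E: weight 3+2+6=11, value 17+11+27=55
- A+B+C+G: weight 3+5+2+5=15, value 17+21+11+5=54
- A+B+C: weight 3+5+2=10, value 17+21+11=49
Best: $65.

$65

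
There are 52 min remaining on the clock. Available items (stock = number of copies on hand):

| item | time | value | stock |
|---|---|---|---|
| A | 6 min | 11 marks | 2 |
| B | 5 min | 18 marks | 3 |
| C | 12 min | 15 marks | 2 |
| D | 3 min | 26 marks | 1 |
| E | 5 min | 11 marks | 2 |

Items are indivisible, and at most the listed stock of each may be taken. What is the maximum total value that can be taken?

Top feasible selections:
- 2×A + 3×B + 1×C + 1×D + 2×E: time 52, value 139
- 3×B + 2×C + 1×D + 2×E: time 52, value 132
- 1×A + 3×B + 1×C + 1×D + 2×E: time 46, value 128
Best: 139 marks.

139 marks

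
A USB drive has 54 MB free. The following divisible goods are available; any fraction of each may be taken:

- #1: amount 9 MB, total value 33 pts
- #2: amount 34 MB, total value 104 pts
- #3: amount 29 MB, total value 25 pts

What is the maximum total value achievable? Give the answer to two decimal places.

146.48

Take in order of value per unit:
- #1 (33/9 per unit): all 9 → value 33, running total 33.00
- #2 (104/34 per unit): all 34 → value 104, running total 137.00
- #3 (25/29 per unit): 11 of 29 → value 11×25/29 = 9.4828, running total 146.48
Total 146.48.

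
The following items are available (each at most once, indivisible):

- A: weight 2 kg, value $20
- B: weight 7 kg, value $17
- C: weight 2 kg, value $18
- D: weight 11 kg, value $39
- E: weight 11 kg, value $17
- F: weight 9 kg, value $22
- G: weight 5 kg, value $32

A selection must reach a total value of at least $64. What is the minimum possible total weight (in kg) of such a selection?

9

Subsets with value ≥ 64, sorted by total weight:
- A+C+G: weight 9, value 70
- A+B+G: weight 14, value 69
- B+C+G: weight 14, value 67
- A+C+D: weight 15, value 77
Minimum weight: 9 kg.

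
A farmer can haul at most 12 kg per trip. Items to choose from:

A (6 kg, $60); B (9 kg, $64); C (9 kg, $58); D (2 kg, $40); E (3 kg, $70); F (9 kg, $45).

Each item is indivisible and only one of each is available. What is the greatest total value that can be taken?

This is a 0/1 knapsack; check combinations near the capacity.
- A+D+E: weight 6+2+3=11, value 60+40+70=170
- B+E: weight 9+3=12, value 64+70=134
- A+E: weight 6+3=9, value 60+70=130
- C+E: weight 9+3=12, value 58+70=128
- E+F: weight 3+9=12, value 70+45=115
Best: $170.

$170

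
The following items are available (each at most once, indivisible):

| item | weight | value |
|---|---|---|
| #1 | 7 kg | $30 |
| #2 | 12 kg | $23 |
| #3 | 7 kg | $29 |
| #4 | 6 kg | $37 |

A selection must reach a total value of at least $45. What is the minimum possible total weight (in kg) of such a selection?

13

Subsets with value ≥ 45, sorted by total weight:
- #1+#4: weight 13, value 67
- #3+#4: weight 13, value 66
Minimum weight: 13 kg.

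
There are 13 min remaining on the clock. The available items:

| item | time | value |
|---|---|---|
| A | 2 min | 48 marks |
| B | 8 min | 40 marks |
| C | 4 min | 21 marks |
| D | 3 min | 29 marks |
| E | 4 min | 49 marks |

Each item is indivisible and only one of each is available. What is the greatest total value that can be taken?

Check high-value combinations within 13 min:
- A+C+D+E: time 2+4+3+4=13, value 48+21+29+49=147
- A+D+E: time 2+3+4=9, value 48+29+49=126
- A+C+E: time 2+4+4=10, value 48+21+49=118
- A+B+D: time 2+8+3=13, value 48+40+29=117
- C+D+E: time 4+3+4=11, value 21+29+49=99
Best: 147 marks.

147 marks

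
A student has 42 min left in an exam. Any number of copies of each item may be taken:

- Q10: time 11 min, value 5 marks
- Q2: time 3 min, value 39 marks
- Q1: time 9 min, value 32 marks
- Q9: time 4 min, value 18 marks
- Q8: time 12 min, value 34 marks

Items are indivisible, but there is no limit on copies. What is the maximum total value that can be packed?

546 marks

Best value-per-unit is Q2 at 39/3, and filling with it alone uses time 14×3=42. No mix of the others beats 14×39 = 546.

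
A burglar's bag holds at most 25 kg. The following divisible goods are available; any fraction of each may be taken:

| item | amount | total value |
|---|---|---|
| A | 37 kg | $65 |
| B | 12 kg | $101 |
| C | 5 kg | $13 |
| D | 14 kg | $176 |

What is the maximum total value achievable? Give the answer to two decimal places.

Take in order of value per unit:
- D (176/14 per unit): all 14 → value 176, running total 176.00
- B (101/12 per unit): 11 of 12 → value 11×101/12 = 92.5833, running total 268.58
Total 268.58.

268.58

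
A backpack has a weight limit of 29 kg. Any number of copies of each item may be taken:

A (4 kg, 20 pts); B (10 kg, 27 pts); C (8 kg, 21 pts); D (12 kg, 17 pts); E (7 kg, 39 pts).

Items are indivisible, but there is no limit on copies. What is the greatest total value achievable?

Best value-per-unit is E at 39/7; filling with it alone gives 4×39 = 156.
Optimal mix: 2×A + 3×E → weight 29, value 157.

157 pts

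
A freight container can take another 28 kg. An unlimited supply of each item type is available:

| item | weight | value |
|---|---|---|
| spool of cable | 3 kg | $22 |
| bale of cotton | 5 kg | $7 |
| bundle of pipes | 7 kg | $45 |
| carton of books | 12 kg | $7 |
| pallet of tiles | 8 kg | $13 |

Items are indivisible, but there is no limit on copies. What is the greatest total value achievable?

Best value-per-unit is spool of cable at 22/3; filling with it alone gives 9×22 = 198.
Optimal mix: 7×spool of cable + 1×bundle of pipes → weight 28, value 199.

$199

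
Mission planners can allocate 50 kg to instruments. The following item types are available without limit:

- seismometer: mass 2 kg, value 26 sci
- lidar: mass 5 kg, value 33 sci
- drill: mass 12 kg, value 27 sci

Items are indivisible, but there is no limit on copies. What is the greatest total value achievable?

Best value-per-unit is seismometer at 26/2, and filling with it alone uses mass 25×2=50. No mix of the others beats 25×26 = 650.

650 sci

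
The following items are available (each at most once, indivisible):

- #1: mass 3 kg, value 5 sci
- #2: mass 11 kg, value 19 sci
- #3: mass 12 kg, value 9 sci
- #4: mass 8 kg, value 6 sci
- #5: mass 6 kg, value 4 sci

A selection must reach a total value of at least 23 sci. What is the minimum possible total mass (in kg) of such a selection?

14

Subsets with value ≥ 23, sorted by total mass:
- #1+#2: mass 14, value 24
- #2+#5: mass 17, value 23
- #2+#4: mass 19, value 25
Minimum mass: 14 kg.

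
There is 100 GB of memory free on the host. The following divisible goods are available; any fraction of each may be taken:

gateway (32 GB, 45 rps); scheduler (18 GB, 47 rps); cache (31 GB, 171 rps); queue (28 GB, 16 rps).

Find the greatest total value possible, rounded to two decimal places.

Take in order of value per unit:
- cache (171/31 per unit): all 31 → value 171, running total 171.00
- scheduler (47/18 per unit): all 18 → value 47, running total 218.00
- gateway (45/32 per unit): all 32 → value 45, running total 263.00
- queue (16/28 per unit): 19 of 28 → value 19×16/28 = 10.8571, running total 273.86
Total 273.86.

273.86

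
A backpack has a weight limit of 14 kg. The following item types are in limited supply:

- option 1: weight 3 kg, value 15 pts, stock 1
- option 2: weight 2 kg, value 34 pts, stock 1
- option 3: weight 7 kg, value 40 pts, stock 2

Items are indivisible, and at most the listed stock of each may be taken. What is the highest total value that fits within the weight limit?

Best selections within weight 14 and stock limits:
- 1×option 1 + 1×option 2 + 1×option 3: weight 12, value 89
- 2×option 3: weight 14, value 80
Best: 89 pts.

89 pts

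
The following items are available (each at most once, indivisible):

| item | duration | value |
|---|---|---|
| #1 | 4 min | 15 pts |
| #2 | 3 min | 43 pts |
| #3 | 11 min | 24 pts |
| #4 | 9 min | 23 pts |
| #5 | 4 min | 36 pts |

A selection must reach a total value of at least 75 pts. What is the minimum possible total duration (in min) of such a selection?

Subsets with value ≥ 75, sorted by total duration:
- #2+#5: duration 7, value 79
- #1+#2+#5: duration 11, value 94
Minimum duration: 7 min.

7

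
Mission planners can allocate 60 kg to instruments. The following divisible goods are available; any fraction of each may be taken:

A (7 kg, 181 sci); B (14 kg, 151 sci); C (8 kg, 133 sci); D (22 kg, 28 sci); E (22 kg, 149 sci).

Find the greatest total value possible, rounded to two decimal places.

Take in order of value per unit:
- A (181/7 per unit): all 7 → value 181, running total 181.00
- C (133/8 per unit): all 8 → value 133, running total 314.00
- B (151/14 per unit): all 14 → value 151, running total 465.00
- E (149/22 per unit): all 22 → value 149, running total 614.00
- D (28/22 per unit): 9 of 22 → value 9×28/22 = 11.4545, running total 625.45
Total 625.45.

625.45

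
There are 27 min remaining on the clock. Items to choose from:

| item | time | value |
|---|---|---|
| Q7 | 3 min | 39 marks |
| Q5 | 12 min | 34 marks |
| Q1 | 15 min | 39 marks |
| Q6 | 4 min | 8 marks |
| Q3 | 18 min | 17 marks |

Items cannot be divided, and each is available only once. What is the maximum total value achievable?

This is a 0/1 knapsack; check combinations near the capacity.
- Q7+Q1+Q6: time 3+15+4=22, value 39+39+8=86
- Q7+Q5+Q6: time 3+12+4=19, value 39+34+8=81
- Q7+Q1: time 3+15=18, value 39+39=78
- Q7+Q5: time 3+12=15, value 39+34=73
- Q5+Q1: time 12+15=27, value 34+39=73
Best: 86 marks.

86 marks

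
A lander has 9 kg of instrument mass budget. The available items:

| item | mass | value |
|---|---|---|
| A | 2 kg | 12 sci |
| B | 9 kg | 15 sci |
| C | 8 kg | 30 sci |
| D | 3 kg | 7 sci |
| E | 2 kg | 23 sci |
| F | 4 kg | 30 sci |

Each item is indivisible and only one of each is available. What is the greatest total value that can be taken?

Check high-value combinations within 9 kg:
- A+E+F: mass 2+2+4=8, value 12+23+30=65
- D+E+F: mass 3+2+4=9, value 7+23+30=60
- E+F: mass 2+4=6, value 23+30=53
- A+D+F: mass 2+3+4=9, value 12+7+30=49
- A+F: mass 2+4=6, value 12+30=42
Best: 65 sci.

65 sci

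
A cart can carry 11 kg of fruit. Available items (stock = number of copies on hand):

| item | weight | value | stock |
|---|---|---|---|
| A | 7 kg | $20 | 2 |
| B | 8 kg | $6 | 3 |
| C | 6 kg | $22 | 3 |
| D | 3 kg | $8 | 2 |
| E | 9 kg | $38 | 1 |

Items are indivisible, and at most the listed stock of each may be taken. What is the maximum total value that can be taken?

Best selections within weight 11 and stock limits:
- 1×E: weight 9, value 38
- 1×C + 1×D: weight 9, value 30
Best: $38.

$38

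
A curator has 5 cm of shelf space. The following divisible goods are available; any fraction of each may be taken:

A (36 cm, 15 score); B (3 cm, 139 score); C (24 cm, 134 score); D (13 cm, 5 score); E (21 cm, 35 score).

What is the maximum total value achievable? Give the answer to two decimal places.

150.17

Take in order of value per unit:
- B (139/3 per unit): all 3 → value 139, running total 139.00
- C (134/24 per unit): 2 of 24 → value 2×134/24 = 11.1667, running total 150.17
Total 150.17.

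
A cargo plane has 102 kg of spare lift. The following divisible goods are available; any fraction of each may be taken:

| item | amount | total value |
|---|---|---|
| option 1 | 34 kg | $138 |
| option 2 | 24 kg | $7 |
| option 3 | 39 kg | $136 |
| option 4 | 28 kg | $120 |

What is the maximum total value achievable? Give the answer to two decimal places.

394.29

Take in order of value per unit:
- option 4 (120/28 per unit): all 28 → value 120, running total 120.00
- option 1 (138/34 per unit): all 34 → value 138, running total 258.00
- option 3 (136/39 per unit): all 39 → value 136, running total 394.00
- option 2 (7/24 per unit): 1 of 24 → value 1×7/24 = 0.2917, running total 394.29
Total 394.29.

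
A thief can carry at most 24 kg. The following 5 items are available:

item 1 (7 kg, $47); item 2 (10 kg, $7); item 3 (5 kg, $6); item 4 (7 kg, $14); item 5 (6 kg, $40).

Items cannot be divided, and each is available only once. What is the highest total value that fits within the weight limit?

$101

Check high-value combinations within 24 kg:
- item 1+item 4+item 5: weight 7+7+6=20, value 47+14+40=101
- item 1+item 2+item 5: weight 7+10+6=23, value 47+7+40=94
- item 1+item 3+item 5: weight 7+5+6=18, value 47+6+40=93
- item 1+item 5: weight 7+6=13, value 47+40=87
Best: $101.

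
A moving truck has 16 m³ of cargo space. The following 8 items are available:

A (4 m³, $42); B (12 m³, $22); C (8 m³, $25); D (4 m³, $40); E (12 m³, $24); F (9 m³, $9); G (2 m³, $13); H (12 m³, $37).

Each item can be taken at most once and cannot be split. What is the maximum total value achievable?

Check high-value combinations within 16 m³:
- A+C+D: volume 4+8+4=16, value 42+25+40=107
- A+D+G: volume 4+4+2=10, value 42+40+13=95
- A+D: volume 4+4=8, value 42+40=82
Best: $107.

$107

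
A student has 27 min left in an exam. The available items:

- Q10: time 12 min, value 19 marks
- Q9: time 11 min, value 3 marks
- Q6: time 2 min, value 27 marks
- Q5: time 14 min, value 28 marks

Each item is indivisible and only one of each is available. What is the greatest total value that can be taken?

Check high-value combinations within 27 min:
- Q9+Q6+Q5: time 11+2+14=27, value 3+27+28=58
- Q6+Q5: time 2+14=16, value 27+28=55
- Q10+Q9+Q6: time 12+11+2=25, value 19+3+27=49
Best: 58 marks.

58 marks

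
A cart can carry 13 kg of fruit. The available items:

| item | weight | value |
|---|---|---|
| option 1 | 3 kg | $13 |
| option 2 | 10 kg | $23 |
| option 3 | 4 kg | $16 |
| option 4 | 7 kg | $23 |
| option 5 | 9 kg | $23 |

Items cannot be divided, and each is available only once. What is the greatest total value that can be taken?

Check high-value combinations within 13 kg:
- option 3+option 4: weight 4+7=11, value 16+23=39
- option 3+option 5: weight 4+9=13, value 16+23=39
- option 1+option 4: weight 3+7=10, value 13+23=36
- option 1+option 5: weight 3+9=12, value 13+23=36
- option 1+option 2: weight 3+10=13, value 13+23=36
Best: $39.

$39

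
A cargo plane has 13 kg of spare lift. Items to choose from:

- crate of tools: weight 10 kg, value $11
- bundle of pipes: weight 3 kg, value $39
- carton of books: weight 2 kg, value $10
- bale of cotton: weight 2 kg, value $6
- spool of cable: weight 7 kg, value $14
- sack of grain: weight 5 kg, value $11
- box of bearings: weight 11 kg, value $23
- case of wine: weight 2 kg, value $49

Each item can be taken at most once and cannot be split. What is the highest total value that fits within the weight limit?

$109

Check high-value combinations within 13 kg:
- bundle of pipes+carton of books+sack of grain+case of wine: weight 3+2+5+2=12, value 39+10+11+49=109
- bundle of pipes+bale of cotton+sack of grain+case of wine: weight 3+2+5+2=12, value 39+6+11+49=105
- bundle of pipes+carton of books+bale of cotton+case of wine: weight 3+2+2+2=9, value 39+10+6+49=104
- bundle of pipes+spool of cable+case of wine: weight 3+7+2=12, value 39+14+49=102
- bundle of pipes+sack of grain+case of wine: weight 3+5+2=10, value 39+11+49=99
Best: $109.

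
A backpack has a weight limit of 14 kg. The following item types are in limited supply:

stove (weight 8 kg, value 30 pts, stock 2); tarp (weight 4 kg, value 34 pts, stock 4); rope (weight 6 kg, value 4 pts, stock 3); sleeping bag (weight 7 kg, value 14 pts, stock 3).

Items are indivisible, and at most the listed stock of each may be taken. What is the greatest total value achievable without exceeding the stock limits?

102 pts

Top feasible selections:
- 3×tarp: weight 12, value 102
- 2×tarp + 1×rope: weight 14, value 72
- 2×tarp: weight 8, value 68
Best: 102 pts.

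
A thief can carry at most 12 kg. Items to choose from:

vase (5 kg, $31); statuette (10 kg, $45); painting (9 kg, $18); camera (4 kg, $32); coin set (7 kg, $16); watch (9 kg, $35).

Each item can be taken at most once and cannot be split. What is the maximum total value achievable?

$63

Check high-value combinations within 12 kg:
- vase+camera: weight 5+4=9, value 31+32=63
- camera+coin set: weight 4+7=11, value 32+16=48
- vase+coin set: weight 5+7=12, value 31+16=47
- statuette: weight 10, value 45
- watch: weight 9, value 35
Best: $63.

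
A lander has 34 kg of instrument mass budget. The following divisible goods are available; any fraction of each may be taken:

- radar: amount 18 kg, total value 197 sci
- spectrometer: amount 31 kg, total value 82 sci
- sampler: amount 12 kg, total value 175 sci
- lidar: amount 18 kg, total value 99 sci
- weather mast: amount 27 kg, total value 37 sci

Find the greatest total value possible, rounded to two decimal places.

Take in order of value per unit:
- sampler (175/12 per unit): all 12 → value 175, running total 175.00
- radar (197/18 per unit): all 18 → value 197, running total 372.00
- lidar (99/18 per unit): 4 of 18 → value 4×99/18 = 22.0000, running total 394.00
Total 394.00.

394.00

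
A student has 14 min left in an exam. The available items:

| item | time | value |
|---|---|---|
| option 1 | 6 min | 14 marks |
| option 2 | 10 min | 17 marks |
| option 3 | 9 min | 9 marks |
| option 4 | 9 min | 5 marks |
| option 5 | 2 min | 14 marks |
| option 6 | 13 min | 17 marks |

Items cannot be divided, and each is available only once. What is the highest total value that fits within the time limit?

Check high-value combinations within 14 min:
- option 2+option 5: time 10+2=12, value 17+14=31
- option 1+option 5: time 6+2=8, value 14+14=28
- option 3+option 5: time 9+2=11, value 9+14=23
Best: 31 marks.

31 marks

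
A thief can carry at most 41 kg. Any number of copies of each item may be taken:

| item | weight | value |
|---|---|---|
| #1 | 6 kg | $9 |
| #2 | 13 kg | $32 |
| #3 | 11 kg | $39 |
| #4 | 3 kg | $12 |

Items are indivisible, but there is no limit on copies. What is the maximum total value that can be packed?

Best value-per-unit is #4 at 12/3; filling with it alone gives 13×12 = 156.
Optimal mix: 1×#3 + 10×#4 → weight 41, value 159.

$159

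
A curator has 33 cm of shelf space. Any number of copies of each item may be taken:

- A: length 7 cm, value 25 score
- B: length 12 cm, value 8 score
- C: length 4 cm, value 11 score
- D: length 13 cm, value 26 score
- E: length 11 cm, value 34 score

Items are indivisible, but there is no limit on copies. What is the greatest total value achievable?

111 score

Best value-per-unit is A at 25/7; filling with it alone gives 4×25 = 100.
Optimal mix: 4×A + 1×C → length 32, value 111.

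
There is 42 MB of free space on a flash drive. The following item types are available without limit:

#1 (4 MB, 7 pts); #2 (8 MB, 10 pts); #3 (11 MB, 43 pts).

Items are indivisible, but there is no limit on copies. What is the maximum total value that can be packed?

143 pts

Best value-per-unit is #3 at 43/11; filling with it alone gives 3×43 = 129.
Optimal mix: 2×#1 + 3×#3 → size 41, value 143.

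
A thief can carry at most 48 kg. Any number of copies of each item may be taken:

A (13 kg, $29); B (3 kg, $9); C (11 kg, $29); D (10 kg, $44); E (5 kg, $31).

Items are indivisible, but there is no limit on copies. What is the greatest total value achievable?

$288

Best value-per-unit is E at 31/5; filling with it alone gives 9×31 = 279.
Optimal mix: 1×B + 9×E → weight 48, value 288.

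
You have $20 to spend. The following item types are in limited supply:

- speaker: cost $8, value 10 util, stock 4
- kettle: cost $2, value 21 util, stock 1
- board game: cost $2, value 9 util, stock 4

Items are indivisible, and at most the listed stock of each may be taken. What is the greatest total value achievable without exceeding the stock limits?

67 util

Best selections within cost 20 and stock limits:
- 1×speaker + 1×kettle + 4×board game: cost 18, value 67
- 1×speaker + 1×kettle + 3×board game: cost 16, value 58
- 1×kettle + 4×board game: cost 10, value 57
Best: 67 util.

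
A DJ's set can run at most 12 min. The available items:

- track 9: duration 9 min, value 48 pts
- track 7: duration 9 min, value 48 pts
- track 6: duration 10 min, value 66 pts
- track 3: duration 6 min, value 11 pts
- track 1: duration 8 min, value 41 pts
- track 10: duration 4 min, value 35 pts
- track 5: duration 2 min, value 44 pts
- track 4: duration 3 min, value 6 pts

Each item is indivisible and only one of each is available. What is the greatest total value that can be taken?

Check high-value combinations within 12 min:
- track 6+track 5: duration 10+2=12, value 66+44=110
- track 9+track 5: duration 9+2=11, value 48+44=92
- track 7+track 5: duration 9+2=11, value 48+44=92
- track 3+track 10+track 5: duration 6+4+2=12, value 11+35+44=90
- track 10+track 5+track 4: duration 4+2+3=9, value 35+44+6=85
Best: 110 pts.

110 pts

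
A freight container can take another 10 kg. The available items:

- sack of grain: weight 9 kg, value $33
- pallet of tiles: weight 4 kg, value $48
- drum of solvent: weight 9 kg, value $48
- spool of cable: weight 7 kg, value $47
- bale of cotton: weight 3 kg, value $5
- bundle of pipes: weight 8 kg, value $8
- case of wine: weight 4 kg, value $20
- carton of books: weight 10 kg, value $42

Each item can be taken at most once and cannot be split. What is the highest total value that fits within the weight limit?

Check high-value combinations within 10 kg:
- pallet of tiles+case of wine: weight 4+4=8, value 48+20=68
- pallet of tiles+bale of cotton: weight 4+3=7, value 48+5=53
- spool of cable+bale of cotton: weight 7+3=10, value 47+5=52
Best: $68.

$68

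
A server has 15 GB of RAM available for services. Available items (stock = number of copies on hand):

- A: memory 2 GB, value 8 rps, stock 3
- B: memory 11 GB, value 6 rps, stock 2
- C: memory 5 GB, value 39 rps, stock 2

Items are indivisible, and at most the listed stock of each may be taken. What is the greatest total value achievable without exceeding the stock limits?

Best selections within memory 15 and stock limits:
- 2×A + 2×C: memory 14, value 94
- 1×A + 2×C: memory 12, value 86
- 2×C: memory 10, value 78
- 3×A + 1×C: memory 11, value 63
Best: 94 rps.

94 rps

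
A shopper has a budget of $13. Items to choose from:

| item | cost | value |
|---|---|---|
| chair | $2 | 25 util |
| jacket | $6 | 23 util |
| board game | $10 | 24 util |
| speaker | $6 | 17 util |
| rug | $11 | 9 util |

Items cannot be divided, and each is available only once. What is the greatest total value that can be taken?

49 util

Check high-value combinations within $13:
- chair+board game: cost 2+10=12, value 25+24=49
- chair+jacket: cost 2+6=8, value 25+23=48
- chair+speaker: cost 2+6=8, value 25+17=42
Best: 49 util.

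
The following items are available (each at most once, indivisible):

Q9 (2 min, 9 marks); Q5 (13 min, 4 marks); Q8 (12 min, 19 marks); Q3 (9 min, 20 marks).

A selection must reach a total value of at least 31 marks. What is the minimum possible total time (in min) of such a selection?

Subsets with value ≥ 31, sorted by total time:
- Q8+Q3: time 21, value 39
- Q9+Q8+Q3: time 23, value 48
Minimum time: 21 min.

21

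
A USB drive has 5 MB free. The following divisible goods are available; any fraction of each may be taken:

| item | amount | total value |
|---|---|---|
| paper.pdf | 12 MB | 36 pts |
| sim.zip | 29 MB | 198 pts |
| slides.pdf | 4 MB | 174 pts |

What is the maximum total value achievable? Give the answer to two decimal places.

Take in order of value per unit:
- slides.pdf (174/4 per unit): all 4 → value 174, running total 174.00
- sim.zip (198/29 per unit): 1 of 29 → value 1×198/29 = 6.8276, running total 180.83
Total 180.83.

180.83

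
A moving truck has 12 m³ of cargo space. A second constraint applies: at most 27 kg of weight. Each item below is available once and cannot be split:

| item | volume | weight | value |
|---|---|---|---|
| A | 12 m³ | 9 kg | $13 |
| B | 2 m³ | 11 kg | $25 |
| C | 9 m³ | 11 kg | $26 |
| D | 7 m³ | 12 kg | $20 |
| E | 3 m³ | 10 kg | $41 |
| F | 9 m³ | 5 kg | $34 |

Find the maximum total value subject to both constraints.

$75

Feasible sets respecting both limits:
- E+F: volume 12, weight 15, value 75
- C+E: volume 12, weight 21, value 67
- B+E: volume 5, weight 21, value 66
Best: $75.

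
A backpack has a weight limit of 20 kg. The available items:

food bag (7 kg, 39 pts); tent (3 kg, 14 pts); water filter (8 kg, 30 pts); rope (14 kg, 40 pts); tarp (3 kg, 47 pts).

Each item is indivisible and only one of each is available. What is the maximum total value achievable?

116 pts

Check high-value combinations within 20 kg:
- food bag+water filter+tarp: weight 7+8+3=18, value 39+30+47=116
- tent+rope+tarp: weight 3+14+3=20, value 14+40+47=101
- food bag+tent+tarp: weight 7+3+3=13, value 39+14+47=100
- tent+water filter+tarp: weight 3+8+3=14, value 14+30+47=91
- rope+tarp: weight 14+3=17, value 40+47=87
Best: 116 pts.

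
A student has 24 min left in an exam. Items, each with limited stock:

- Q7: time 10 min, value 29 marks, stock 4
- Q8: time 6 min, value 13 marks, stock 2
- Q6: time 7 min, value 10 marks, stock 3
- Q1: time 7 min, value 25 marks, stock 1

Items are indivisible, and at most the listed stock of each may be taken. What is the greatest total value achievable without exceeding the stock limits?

Top feasible selections:
- 1×Q7 + 1×Q8 + 1×Q1: time 23, value 67
- 1×Q7 + 1×Q6 + 1×Q1: time 24, value 64
- 2×Q7: time 20, value 58
Best: 67 marks.

67 marks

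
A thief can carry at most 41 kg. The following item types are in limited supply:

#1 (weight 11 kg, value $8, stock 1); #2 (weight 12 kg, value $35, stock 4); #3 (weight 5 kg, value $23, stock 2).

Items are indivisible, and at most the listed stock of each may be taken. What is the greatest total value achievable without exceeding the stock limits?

Top feasible selections:
- 3×#2 + 1×#3: weight 41, value 128
- 2×#2 + 2×#3: weight 34, value 116
- 3×#2: weight 36, value 105
Best: $128.

$128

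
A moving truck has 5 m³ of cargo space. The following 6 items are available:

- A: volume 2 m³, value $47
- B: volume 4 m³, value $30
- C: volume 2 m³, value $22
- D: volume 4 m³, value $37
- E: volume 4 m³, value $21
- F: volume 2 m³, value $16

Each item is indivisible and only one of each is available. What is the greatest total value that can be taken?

Check high-value combinations within 5 m³:
- A+C: volume 2+2=4, value 47+22=69
- A+F: volume 2+2=4, value 47+16=63
- A: volume 2, value 47
- C+F: volume 2+2=4, value 22+16=38
Best: $69.

$69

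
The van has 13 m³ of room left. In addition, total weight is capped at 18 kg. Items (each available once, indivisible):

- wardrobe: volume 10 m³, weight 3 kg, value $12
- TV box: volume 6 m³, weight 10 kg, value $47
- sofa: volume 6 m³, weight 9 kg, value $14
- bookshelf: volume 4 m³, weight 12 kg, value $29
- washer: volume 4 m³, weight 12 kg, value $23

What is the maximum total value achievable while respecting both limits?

$47

Feasible sets respecting both limits:
- TV box: volume 6, weight 10, value 47
- bookshelf: volume 4, weight 12, value 29
- washer: volume 4, weight 12, value 23
- sofa: volume 6, weight 9, value 14
Best: $47.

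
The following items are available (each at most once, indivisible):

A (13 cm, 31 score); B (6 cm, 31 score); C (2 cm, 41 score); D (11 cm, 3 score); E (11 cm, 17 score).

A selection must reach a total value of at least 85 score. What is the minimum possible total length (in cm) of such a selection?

Subsets with value ≥ 85, sorted by total length:
- B+C+E: length 19, value 89
- A+B+C: length 21, value 103
Minimum length: 19 cm.

19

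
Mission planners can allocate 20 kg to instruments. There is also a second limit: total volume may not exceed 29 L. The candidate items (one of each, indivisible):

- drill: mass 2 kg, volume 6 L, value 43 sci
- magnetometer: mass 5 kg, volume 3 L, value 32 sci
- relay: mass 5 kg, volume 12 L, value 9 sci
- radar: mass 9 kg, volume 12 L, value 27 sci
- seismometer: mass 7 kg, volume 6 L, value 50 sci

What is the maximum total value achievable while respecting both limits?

Feasible sets respecting both limits:
- drill+magnetometer+relay+seismometer: mass 19, volume 27, value 134
- drill+magnetometer+seismometer: mass 14, volume 15, value 125
- drill+radar+seismometer: mass 18, volume 24, value 120
- drill+magnetometer+radar: mass 16, volume 21, value 102
Best: 134 sci.

134 sci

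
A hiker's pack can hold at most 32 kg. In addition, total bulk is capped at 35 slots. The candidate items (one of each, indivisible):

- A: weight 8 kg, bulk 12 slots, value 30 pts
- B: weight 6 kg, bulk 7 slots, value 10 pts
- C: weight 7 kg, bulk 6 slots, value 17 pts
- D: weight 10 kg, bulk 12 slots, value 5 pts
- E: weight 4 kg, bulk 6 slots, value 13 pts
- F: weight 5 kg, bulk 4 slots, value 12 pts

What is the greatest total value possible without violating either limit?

82 pts

Feasible sets respecting both limits:
- A+B+C+E+F: weight 30, bulk 35, value 82
- A+C+E+F: weight 24, bulk 28, value 72
- A+B+C+E: weight 25, bulk 31, value 70
- A+B+C+F: weight 26, bulk 29, value 69
Best: 82 pts.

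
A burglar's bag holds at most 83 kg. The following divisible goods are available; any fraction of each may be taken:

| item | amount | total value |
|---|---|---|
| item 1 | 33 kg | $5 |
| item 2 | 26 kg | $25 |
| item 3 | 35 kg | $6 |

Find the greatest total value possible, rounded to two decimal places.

34.33

Take in order of value per unit:
- item 2 (25/26 per unit): all 26 → value 25, running total 25.00
- item 3 (6/35 per unit): all 35 → value 6, running total 31.00
- item 1 (5/33 per unit): 22 of 33 → value 22×5/33 = 3.3333, running total 34.33
Total 34.33.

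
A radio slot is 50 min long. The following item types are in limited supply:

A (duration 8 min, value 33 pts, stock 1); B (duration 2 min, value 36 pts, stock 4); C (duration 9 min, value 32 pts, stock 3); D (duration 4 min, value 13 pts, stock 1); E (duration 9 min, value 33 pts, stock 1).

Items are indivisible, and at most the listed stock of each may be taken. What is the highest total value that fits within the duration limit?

287 pts

Best selections within duration 50 and stock limits:
- 1×A + 4×B + 2×C + 1×D + 1×E: duration 47, value 287
- 1×A + 4×B + 3×C + 1×D: duration 47, value 286
Best: 287 pts.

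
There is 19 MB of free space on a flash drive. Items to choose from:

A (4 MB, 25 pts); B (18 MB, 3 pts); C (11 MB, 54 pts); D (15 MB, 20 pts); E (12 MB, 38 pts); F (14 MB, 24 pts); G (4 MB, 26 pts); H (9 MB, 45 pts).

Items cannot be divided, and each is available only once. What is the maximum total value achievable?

105 pts

Check high-value combinations within 19 MB:
- A+C+G: size 4+11+4=19, value 25+54+26=105
- A+G+H: size 4+4+9=17, value 25+26+45=96
- C+G: size 11+4=15, value 54+26=80
- A+C: size 4+11=15, value 25+54=79
Best: 105 pts.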